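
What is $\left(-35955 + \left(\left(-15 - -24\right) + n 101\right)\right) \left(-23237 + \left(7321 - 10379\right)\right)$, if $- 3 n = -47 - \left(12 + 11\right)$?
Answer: $883231520$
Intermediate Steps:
$n = \frac{70}{3}$ ($n = - \frac{-47 - \left(12 + 11\right)}{3} = - \frac{-47 - 23}{3} = \left(- \frac{1}{3}\right) \left(-70\right) = \frac{70}{3} \approx 23.333$)
$\left(-35955 + \left(\left(-15 - -24\right) + n 101\right)\right) \left(-23237 + \left(7321 - 10379\right)\right) = \left(-35955 + \left(\left(-15 - -24\right) + \frac{70}{3} \cdot 101\right)\right) \left(-23237 + \left(7321 - 10379\right)\right) = \left(-35955 + \left(\left(-15 + 24\right) + \frac{7070}{3}\right)\right) \left(-23237 + \left(7321 - 10379\right)\right) = \left(-35955 + \left(9 + \frac{7070}{3}\right)\right) \left(-23237 - 3058\right) = \left(-35955 + \frac{7097}{3}\right) \left(-26295\right) = \left(- \frac{100768}{3}\right) \left(-26295\right) = 883231520$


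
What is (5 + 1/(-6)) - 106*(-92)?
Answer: 58541/6 ≈ 9756.8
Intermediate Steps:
(5 + 1/(-6)) - 106*(-92) = (5 - ⅙*1) + 9752 = (5 - ⅙) + 9752 = 29/6 + 9752 = 58541/6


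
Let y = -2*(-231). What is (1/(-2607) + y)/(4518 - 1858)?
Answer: 1204433/6934620 ≈ 0.17368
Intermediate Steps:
y = 462
(1/(-2607) + y)/(4518 - 1858) = (1/(-2607) + 462)/(4518 - 1858) = (-1/2607 + 462)/2660 = (1204433/2607)*(1/2660) = 1204433/6934620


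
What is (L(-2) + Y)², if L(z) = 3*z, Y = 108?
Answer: 10404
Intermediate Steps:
(L(-2) + Y)² = (3*(-2) + 108)² = (-6 + 108)² = 102² = 10404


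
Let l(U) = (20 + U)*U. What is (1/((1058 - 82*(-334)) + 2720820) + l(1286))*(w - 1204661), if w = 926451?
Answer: -642308467505424985/1374633 ≈ -4.6726e+11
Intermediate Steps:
l(U) = U*(20 + U)
(1/((1058 - 82*(-334)) + 2720820) + l(1286))*(w - 1204661) = (1/((1058 - 82*(-334)) + 2720820) + 1286*(20 + 1286))*(926451 - 1204661) = (1/((1058 + 27388) + 2720820) + 1286*1306)*(-278210) = (1/(28446 + 2720820) + 1679516)*(-278210) = (1/2749266 + 1679516)*(-278210) = (4617436235257/2749266)*(-278210) = -642308467505424985/1374633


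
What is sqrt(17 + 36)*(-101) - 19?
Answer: -19 - 101*sqrt(53) ≈ -754.29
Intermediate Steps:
sqrt(17 + 36)*(-101) - 19 = sqrt(53)*(-101) - 19 = -101*sqrt(53) - 19 = -19 - 101*sqrt(53)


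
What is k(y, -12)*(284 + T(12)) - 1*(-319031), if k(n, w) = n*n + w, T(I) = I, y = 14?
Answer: 373495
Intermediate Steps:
k(n, w) = w + n² (k(n, w) = n² + w = w + n²)
k(y, -12)*(284 + T(12)) - 1*(-319031) = (-12 + 14²)*(284 + 12) - 1*(-319031) = (-12 + 196)*296 + 319031 = 184*296 + 319031 = 54464 + 319031 = 373495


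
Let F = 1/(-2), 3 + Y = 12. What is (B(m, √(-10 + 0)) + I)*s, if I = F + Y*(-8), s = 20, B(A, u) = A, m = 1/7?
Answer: -10130/7 ≈ -1447.1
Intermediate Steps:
Y = 9 (Y = -3 + 12 = 9)
m = ⅐ ≈ 0.14286
F = -½ ≈ -0.50000
I = -145/2 (I = -½ + 9*(-8) = -½ - 72 = -145/2 ≈ -72.500)
(B(m, √(-10 + 0)) + I)*s = (⅐ - 145/2)*20 = -1013/14*20 = -10130/7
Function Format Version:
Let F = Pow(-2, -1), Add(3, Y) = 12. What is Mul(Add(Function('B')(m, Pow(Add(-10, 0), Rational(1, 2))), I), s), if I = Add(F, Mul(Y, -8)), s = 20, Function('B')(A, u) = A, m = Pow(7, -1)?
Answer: Rational(-10130, 7) ≈ -1447.1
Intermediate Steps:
Y = 9 (Y = Add(-3, 12) = 9)
m = Rational(1, 7) ≈ 0.14286
F = Rational(-1, 2) ≈ -0.50000
I = Rational(-145, 2) (I = Add(Rational(-1, 2), Mul(9, -8)) = Add(Rational(-1, 2), -72) = Rational(-145, 2) ≈ -72.500)
Mul(Add(Function('B')(m, Pow(Add(-10, 0), Rational(1, 2))), I), s) = Mul(Add(Rational(1, 7), Rational(-145, 2)), 20) = Mul(Rational(-1013, 14), 20) = Rational(-10130, 7)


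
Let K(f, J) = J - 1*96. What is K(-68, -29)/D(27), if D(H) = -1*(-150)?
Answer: -⅚ ≈ -0.83333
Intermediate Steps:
K(f, J) = -96 + J (K(f, J) = J - 96 = -96 + J)
D(H) = 150
K(-68, -29)/D(27) = (-96 - 29)/150 = -125*1/150 = -⅚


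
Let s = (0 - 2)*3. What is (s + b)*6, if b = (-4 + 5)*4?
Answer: -12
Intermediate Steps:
b = 4 (b = 1*4 = 4)
s = -6 (s = -2*3 = -6)
(s + b)*6 = (-6 + 4)*6 = -2*6 = -12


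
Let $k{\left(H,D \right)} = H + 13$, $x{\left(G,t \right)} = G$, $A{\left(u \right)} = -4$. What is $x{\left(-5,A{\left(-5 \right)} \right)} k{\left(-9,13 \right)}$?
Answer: $-20$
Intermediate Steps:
$k{\left(H,D \right)} = 13 + H$
$x{\left(-5,A{\left(-5 \right)} \right)} k{\left(-9,13 \right)} = - 5 \left(13 - 9\right) = \left(-5\right) 4 = -20$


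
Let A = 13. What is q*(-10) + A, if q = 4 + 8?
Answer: -107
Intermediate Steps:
q = 12
q*(-10) + A = 12*(-10) + 13 = -120 + 13 = -107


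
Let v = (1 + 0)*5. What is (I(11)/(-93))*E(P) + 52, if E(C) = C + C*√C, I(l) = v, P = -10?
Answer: 4886/93 + 50*I*√10/93 ≈ 52.538 + 1.7001*I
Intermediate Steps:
v = 5 (v = 1*5 = 5)
I(l) = 5
E(C) = C + C^(3/2)
(I(11)/(-93))*E(P) + 52 = (5/(-93))*(-10 + (-10)^(3/2)) + 52 = (5*(-1/93))*(-10 - 10*I*√10) + 52 = -5*(-10 - 10*I*√10)/93 + 52 = (50/93 + 50*I*√10/93) + 52 = 4886/93 + 50*I*√10/93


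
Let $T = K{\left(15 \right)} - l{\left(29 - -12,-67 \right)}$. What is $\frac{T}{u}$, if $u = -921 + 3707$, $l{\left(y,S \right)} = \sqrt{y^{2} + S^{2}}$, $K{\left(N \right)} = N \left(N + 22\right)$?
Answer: $\frac{555}{2786} - \frac{\sqrt{6170}}{2786} \approx 0.17102$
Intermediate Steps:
$K{\left(N \right)} = N \left(22 + N\right)$
$l{\left(y,S \right)} = \sqrt{S^{2} + y^{2}}$
$T = 555 - \sqrt{6170}$ ($T = 15 \left(22 + 15\right) - \sqrt{\left(-67\right)^{2} + \left(29 - -12\right)^{2}} = 15 \cdot 37 - \sqrt{4489 + \left(29 + 12\right)^{2}} = 555 - \sqrt{4489 + 41^{2}} = 555 - \sqrt{4489 + 1681} = 555 - \sqrt{6170} \approx 476.45$)
$u = 2786$
$\frac{T}{u} = \frac{555 - \sqrt{6170}}{2786} = \left(555 - \sqrt{6170}\right) \frac{1}{2786} = \frac{555}{2786} - \frac{\sqrt{6170}}{2786}$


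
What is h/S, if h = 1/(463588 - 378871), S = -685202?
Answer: -1/58048257834 ≈ -1.7227e-11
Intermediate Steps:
h = 1/84717 ≈ 1.1804e-5
h/S = (1/84717)/(-685202) = (1/84717)*(-1/685202) = -1/58048257834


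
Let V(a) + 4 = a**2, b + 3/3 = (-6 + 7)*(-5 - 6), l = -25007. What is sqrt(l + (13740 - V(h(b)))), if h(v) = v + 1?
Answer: 2*I*sqrt(2846) ≈ 106.7*I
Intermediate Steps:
b = -12 (b = -1 + (-6 + 7)*(-5 - 6) = -1 + 1*(-11) = -1 - 11 = -12)
h(v) = 1 + v
V(a) = -4 + a**2
sqrt(l + (13740 - V(h(b)))) = sqrt(-25007 + (13740 - (-4 + (1 - 12)**2))) = sqrt(-25007 + (13740 - (-4 + (-11)**2))) = sqrt(-25007 + (13740 - (-4 + 121))) = sqrt(-25007 + (13740 - 1*117)) = sqrt(-25007 + (13740 - 117)) = sqrt(-25007 + 13623) = sqrt(-11384) = 2*I*sqrt(2846)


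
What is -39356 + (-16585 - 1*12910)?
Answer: -68851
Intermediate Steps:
-39356 + (-16585 - 1*12910) = -39356 + (-16585 - 12910) = -39356 - 29495 = -68851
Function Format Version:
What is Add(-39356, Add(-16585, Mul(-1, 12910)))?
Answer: -68851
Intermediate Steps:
Add(-39356, Add(-16585, Mul(-1, 12910))) = Add(-39356, Add(-16585, -12910)) = Add(-39356, -29495) = -68851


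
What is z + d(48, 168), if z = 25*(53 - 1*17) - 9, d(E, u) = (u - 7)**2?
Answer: 26812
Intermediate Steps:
d(E, u) = (-7 + u)**2
z = 891 (z = 25*(53 - 17) - 9 = 25*36 - 9 = 900 - 9 = 891)
z + d(48, 168) = 891 + (-7 + 168)**2 = 891 + 161**2 = 891 + 25921 = 26812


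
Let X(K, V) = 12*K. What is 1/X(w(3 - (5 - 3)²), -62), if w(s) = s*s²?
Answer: -1/12 ≈ -0.083333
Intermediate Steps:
w(s) = s³
1/X(w(3 - (5 - 3)²), -62) = 1/(12*(3 - (5 - 3)²)³) = 1/(12*(3 - 1*2²)³) = 1/(12*(3 - 1*4)³) = 1/(12*(3 - 4)³) = 1/(12*(-1)³) = 1/(12*(-1)) = 1/(-12) = -1/12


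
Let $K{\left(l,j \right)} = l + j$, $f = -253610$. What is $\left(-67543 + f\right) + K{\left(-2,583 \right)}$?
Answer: $-320572$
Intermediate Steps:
$K{\left(l,j \right)} = j + l$
$\left(-67543 + f\right) + K{\left(-2,583 \right)} = \left(-67543 - 253610\right) + \left(583 - 2\right) = -321153 + 581 = -320572$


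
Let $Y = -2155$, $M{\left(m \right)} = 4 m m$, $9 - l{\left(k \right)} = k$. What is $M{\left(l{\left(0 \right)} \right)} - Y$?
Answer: $2479$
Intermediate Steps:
$l{\left(k \right)} = 9 - k$
$M{\left(m \right)} = 4 m^{2}$
$M{\left(l{\left(0 \right)} \right)} - Y = 4 \left(9 - 0\right)^{2} - -2155 = 4 \left(9 + 0\right)^{2} + 2155 = 4 \cdot 9^{2} + 2155 = 4 \cdot 81 + 2155 = 324 + 2155 = 2479$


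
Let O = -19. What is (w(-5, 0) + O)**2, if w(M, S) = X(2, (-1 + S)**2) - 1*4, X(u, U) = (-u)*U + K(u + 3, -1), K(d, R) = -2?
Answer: 729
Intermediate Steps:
X(u, U) = -2 - U*u (X(u, U) = (-u)*U - 2 = -U*u - 2 = -2 - U*u)
w(M, S) = -6 - 2*(-1 + S)**2 (w(M, S) = (-2 - 1*(-1 + S)**2*2) - 1*4 = (-2 - 2*(-1 + S)**2) - 4 = -6 - 2*(-1 + S)**2)
(w(-5, 0) + O)**2 = ((-6 - 2*(-1 + 0)**2) - 19)**2 = ((-6 - 2*(-1)**2) - 19)**2 = ((-6 - 2*1) - 19)**2 = ((-6 - 2) - 19)**2 = (-8 - 19)**2 = (-27)**2 = 729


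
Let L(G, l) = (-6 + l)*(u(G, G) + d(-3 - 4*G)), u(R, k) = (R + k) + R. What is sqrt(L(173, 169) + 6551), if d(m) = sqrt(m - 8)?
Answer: sqrt(91148 + 163*I*sqrt(703)) ≈ 301.99 + 7.155*I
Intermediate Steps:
d(m) = sqrt(-8 + m)
u(R, k) = k + 2*R
L(G, l) = (-6 + l)*(sqrt(-11 - 4*G) + 3*G) (L(G, l) = (-6 + l)*((G + 2*G) + sqrt(-8 + (-3 - 4*G))) = (-6 + l)*(3*G + sqrt(-11 - 4*G)) = (-6 + l)*(sqrt(-11 - 4*G) + 3*G))
sqrt(L(173, 169) + 6551) = sqrt((-18*173 - 6*sqrt(-11 - 4*173) + 169*sqrt(-11 - 4*173) + 3*173*169) + 6551) = sqrt((-3114 - 6*sqrt(-11 - 692) + 169*sqrt(-11 - 692) + 87711) + 6551) = sqrt((-3114 - 6*I*sqrt(703) + 169*sqrt(-703) + 87711) + 6551) = sqrt((-3114 - 6*I*sqrt(703) + 169*(I*sqrt(703)) + 87711) + 6551) = sqrt((-3114 - 6*I*sqrt(703) + 169*I*sqrt(703) + 87711) + 6551) = sqrt((84597 + 163*I*sqrt(703)) + 6551) = sqrt(91148 + 163*I*sqrt(703))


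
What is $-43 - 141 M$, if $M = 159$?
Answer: $-22462$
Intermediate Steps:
$-43 - 141 M = -43 - 22419 = -22462$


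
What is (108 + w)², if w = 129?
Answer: 56169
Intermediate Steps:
(108 + w)² = (108 + 129)² = 237² = 56169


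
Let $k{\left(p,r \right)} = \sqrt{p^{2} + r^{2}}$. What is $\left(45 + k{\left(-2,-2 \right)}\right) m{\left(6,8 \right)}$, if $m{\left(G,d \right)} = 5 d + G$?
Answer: $2070 + 92 \sqrt{2} \approx 2200.1$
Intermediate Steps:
$m{\left(G,d \right)} = G + 5 d$
$\left(45 + k{\left(-2,-2 \right)}\right) m{\left(6,8 \right)} = \left(45 + \sqrt{\left(-2\right)^{2} + \left(-2\right)^{2}}\right) \left(6 + 5 \cdot 8\right) = \left(45 + \sqrt{4 + 4}\right) \left(6 + 40\right) = \left(45 + \sqrt{8}\right) 46 = \left(45 + 2 \sqrt{2}\right) 46 = 2070 + 92 \sqrt{2}$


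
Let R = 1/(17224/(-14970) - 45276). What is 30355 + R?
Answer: 10287293465075/338899472 ≈ 30355.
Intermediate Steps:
R = -7485/338899472 (R = 1/(17224*(-1/14970) - 45276) = 1/(-8612/7485 - 45276) = 1/(-338899472/7485) = -7485/338899472 ≈ -2.2086e-5)
30355 + R = 30355 - 7485/338899472 = 10287293465075/338899472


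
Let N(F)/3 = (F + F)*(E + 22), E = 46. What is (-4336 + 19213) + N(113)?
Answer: 60981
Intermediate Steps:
N(F) = 408*F (N(F) = 3*((F + F)*(46 + 22)) = 3*((2*F)*68) = 3*(136*F) = 408*F)
(-4336 + 19213) + N(113) = (-4336 + 19213) + 408*113 = 14877 + 46104 = 60981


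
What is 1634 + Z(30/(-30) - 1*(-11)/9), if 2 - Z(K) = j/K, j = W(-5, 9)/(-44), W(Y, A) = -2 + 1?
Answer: 143959/88 ≈ 1635.9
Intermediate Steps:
W(Y, A) = -1
j = 1/44 (j = -1/(-44) = -1*(-1/44) = 1/44 ≈ 0.022727)
Z(K) = 2 - 1/(44*K)
1634 + Z(30/(-30) - 1*(-11)/9) = 1634 + (2 - 1/(44*(30/(-30) - 1*(-11)/9))) = 1634 + (2 - 1/(44*(30*(-1/30) + 11*(1/9)))) = 1634 + (2 - 1/(44*(-1 + 11/9))) = 1634 + (2 - 1/(44*2/9)) = 1634 + (2 - 1/44*9/2) = 1634 + (2 - 9/88) = 1634 + 167/88 = 143959/88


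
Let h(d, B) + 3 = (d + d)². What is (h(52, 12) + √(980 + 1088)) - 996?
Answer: 9817 + 2*√517 ≈ 9862.5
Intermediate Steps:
h(d, B) = -3 + 4*d² (h(d, B) = -3 + (d + d)² = -3 + (2*d)² = -3 + 4*d²)
(h(52, 12) + √(980 + 1088)) - 996 = ((-3 + 4*52²) + √(980 + 1088)) - 996 = ((-3 + 4*2704) + √2068) - 996 = ((-3 + 10816) + 2*√517) - 996 = (10813 + 2*√517) - 996 = 9817 + 2*√517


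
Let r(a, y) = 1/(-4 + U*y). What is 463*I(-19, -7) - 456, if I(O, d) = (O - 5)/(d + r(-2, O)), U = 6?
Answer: 934104/827 ≈ 1129.5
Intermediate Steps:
r(a, y) = 1/(-4 + 6*y)
I(O, d) = (-5 + O)/(d + 1/(2*(-2 + 3*O))) (I(O, d) = (O - 5)/(d + 1/(2*(-2 + 3*O))) = (-5 + O)/(d + 1/(2*(-2 + 3*O))))
463*I(-19, -7) - 456 = 463*((-5 - 19)/(-7 + 1/(-4 + 6*(-19)))) - 456 = 463*(-24/(-7 + 1/(-4 - 114))) - 456 = 463*(-24/(-7 + 1/(-118))) - 456 = 463*(-24/(-7 - 1/118)) - 456 = 463*(-24/(-827/118)) - 456 = 463*(-118/827*(-24)) - 456 = 463*(2832/827) - 456 = 1311216/827 - 456 = 934104/827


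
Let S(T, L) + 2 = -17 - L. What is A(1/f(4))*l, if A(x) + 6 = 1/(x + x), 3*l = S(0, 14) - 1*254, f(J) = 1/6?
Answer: 20377/36 ≈ 566.03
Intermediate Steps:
f(J) = ⅙
S(T, L) = -19 - L (S(T, L) = -2 + (-17 - L) = -19 - L)
l = -287/3 (l = ((-19 - 1*14) - 1*254)/3 = ((-19 - 14) - 254)/3 = (-33 - 254)/3 = (⅓)*(-287) = -287/3 ≈ -95.667)
A(x) = -6 + 1/(2*x) (A(x) = -6 + 1/(x + x) = -6 + 1/(2*x))
A(1/f(4))*l = (-6 + 1/(2*(1/(⅙))))*(-287/3) = (-6 + (½)/6)*(-287/3) = (-6 + (½)*(⅙))*(-287/3) = (-6 + 1/12)*(-287/3) = -71/12*(-287/3) = 20377/36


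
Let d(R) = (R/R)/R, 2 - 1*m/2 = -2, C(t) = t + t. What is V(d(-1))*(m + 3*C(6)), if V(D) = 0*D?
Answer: 0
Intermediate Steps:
C(t) = 2*t
m = 8 (m = 4 - 2*(-2) = 4 + 4 = 8)
d(R) = 1/R
V(D) = 0
V(d(-1))*(m + 3*C(6)) = 0*(8 + 3*(2*6)) = 0*(8 + 3*12) = 0*(8 + 36) = 0*44 = 0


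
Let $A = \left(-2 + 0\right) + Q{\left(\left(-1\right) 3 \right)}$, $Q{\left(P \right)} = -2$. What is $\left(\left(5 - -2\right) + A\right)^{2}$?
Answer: $9$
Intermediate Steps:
$A = -4$ ($A = \left(-2 + 0\right) - 2 = -2 - 2 = -4$)
$\left(\left(5 - -2\right) + A\right)^{2} = \left(\left(5 - -2\right) - 4\right)^{2} = \left(\left(5 + 2\right) - 4\right)^{2} = \left(7 - 4\right)^{2} = 3^{2} = 9$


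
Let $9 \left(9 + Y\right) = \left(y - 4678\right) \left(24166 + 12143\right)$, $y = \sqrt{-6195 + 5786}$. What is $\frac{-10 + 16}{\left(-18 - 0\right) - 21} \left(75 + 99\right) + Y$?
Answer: $- \frac{736033237}{39} + \frac{12103 i \sqrt{409}}{3} \approx -1.8873 \cdot 10^{7} + 81589.0 i$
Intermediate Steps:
$y = i \sqrt{409}$ ($y = \sqrt{-409} = i \sqrt{409} \approx 20.224 i$)
$Y = - \frac{56617861}{3} + \frac{12103 i \sqrt{409}}{3}$ ($Y = -9 + \frac{\left(i \sqrt{409} - 4678\right) \left(24166 + 12143\right)}{9} = -9 + \frac{\left(-4678 + i \sqrt{409}\right) 36309}{9} = -9 + \frac{-169853502 + 36309 i \sqrt{409}}{9} = -9 - \left(\frac{56617834}{3} - \frac{12103 i \sqrt{409}}{3}\right) = - \frac{56617861}{3} + \frac{12103 i \sqrt{409}}{3} \approx -1.8873 \cdot 10^{7} + 81589.0 i$)
$\frac{-10 + 16}{\left(-18 - 0\right) - 21} \left(75 + 99\right) + Y = \frac{-10 + 16}{\left(-18 - 0\right) - 21} \left(75 + 99\right) - \left(\frac{56617861}{3} - \frac{12103 i \sqrt{409}}{3}\right) = \frac{6}{\left(-18 + 0\right) - 21} \cdot 174 - \left(\frac{56617861}{3} - \frac{12103 i \sqrt{409}}{3}\right) = \frac{6}{-18 - 21} \cdot 174 - \left(\frac{56617861}{3} - \frac{12103 i \sqrt{409}}{3}\right) = \frac{6}{-39} \cdot 174 - \left(\frac{56617861}{3} - \frac{12103 i \sqrt{409}}{3}\right) = 6 \left(- \frac{1}{39}\right) 174 - \left(\frac{56617861}{3} - \frac{12103 i \sqrt{409}}{3}\right) = \left(- \frac{2}{13}\right) 174 - \left(\frac{56617861}{3} - \frac{12103 i \sqrt{409}}{3}\right) = - \frac{348}{13} - \left(\frac{56617861}{3} - \frac{12103 i \sqrt{409}}{3}\right) = - \frac{736033237}{39} + \frac{12103 i \sqrt{409}}{3}$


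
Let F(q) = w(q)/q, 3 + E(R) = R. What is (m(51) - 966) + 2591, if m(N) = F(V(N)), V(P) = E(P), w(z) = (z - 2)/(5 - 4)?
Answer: 39023/24 ≈ 1626.0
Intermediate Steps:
w(z) = -2 + z (w(z) = (-2 + z)/1 = (-2 + z)*1 = -2 + z)
E(R) = -3 + R
V(P) = -3 + P
F(q) = (-2 + q)/q
m(N) = (-5 + N)/(-3 + N) (m(N) = (-2 + (-3 + N))/(-3 + N) = (-5 + N)/(-3 + N))
(m(51) - 966) + 2591 = ((-5 + 51)/(-3 + 51) - 966) + 2591 = (46/48 - 966) + 2591 = ((1/48)*46 - 966) + 2591 = (23/24 - 966) + 2591 = -23161/24 + 2591 = 39023/24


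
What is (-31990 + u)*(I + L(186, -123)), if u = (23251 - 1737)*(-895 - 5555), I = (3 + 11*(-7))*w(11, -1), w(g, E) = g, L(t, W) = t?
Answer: 87164698120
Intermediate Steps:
I = -814 (I = (3 + 11*(-7))*11 = (3 - 77)*11 = -74*11 = -814)
u = -138765300 (u = 21514*(-6450) = -138765300)
(-31990 + u)*(I + L(186, -123)) = (-31990 - 138765300)*(-814 + 186) = -138797290*(-628) = 87164698120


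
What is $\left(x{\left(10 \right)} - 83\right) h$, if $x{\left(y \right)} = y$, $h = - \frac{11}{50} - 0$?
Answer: $\frac{803}{50} \approx 16.06$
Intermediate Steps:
$h = - \frac{11}{50}$ ($h = \left(-11\right) \frac{1}{50} + 0 = - \frac{11}{50} + 0 = - \frac{11}{50} \approx -0.22$)
$\left(x{\left(10 \right)} - 83\right) h = \left(10 - 83\right) \left(- \frac{11}{50}\right) = \left(-73\right) \left(- \frac{11}{50}\right) = \frac{803}{50}$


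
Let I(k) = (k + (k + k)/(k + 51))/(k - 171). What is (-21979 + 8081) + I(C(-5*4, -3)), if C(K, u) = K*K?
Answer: -1435190342/103279 ≈ -13896.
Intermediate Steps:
C(K, u) = K**2
I(k) = (k + 2*k/(51 + k))/(-171 + k) (I(k) = (k + (2*k)/(51 + k))/(-171 + k) = (k + 2*k/(51 + k))/(-171 + k))
(-21979 + 8081) + I(C(-5*4, -3)) = (-21979 + 8081) + (-5*4)**2*(53 + (-5*4)**2)/(-8721 + ((-5*4)**2)**2 - 120*(-5*4)**2) = -13898 + (-20)**2*(53 + (-20)**2)/(-8721 + ((-20)**2)**2 - 120*(-20)**2) = -13898 + 400*(53 + 400)/(-8721 + 400**2 - 120*400) = -13898 + 400*453/(-8721 + 160000 - 48000) = -13898 + 400*453/103279 = -13898 + 400*(1/103279)*453 = -13898 + 181200/103279 = -1435190342/103279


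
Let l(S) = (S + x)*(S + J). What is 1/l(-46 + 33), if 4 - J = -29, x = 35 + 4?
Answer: 1/520 ≈ 0.0019231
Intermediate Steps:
x = 39
J = 33 (J = 4 - 1*(-29) = 4 + 29 = 33)
l(S) = (33 + S)*(39 + S) (l(S) = (S + 39)*(S + 33) = (39 + S)*(33 + S) = (33 + S)*(39 + S))
1/l(-46 + 33) = 1/(1287 + (-46 + 33)² + 72*(-46 + 33)) = 1/(1287 + (-13)² + 72*(-13)) = 1/(1287 + 169 - 936) = 1/520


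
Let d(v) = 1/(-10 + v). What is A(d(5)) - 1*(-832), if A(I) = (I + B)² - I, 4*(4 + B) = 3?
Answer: 337641/400 ≈ 844.10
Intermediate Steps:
B = -13/4 (B = -4 + (¼)*3 = -4 + ¾ = -13/4 ≈ -3.2500)
A(I) = (-13/4 + I)² - I (A(I) = (I - 13/4)² - I = (-13/4 + I)² - I)
A(d(5)) - 1*(-832) = (-1/(-10 + 5) + (-13 + 4/(-10 + 5))²/16) - 1*(-832) = (-1/(-5) + (-13 + 4/(-5))²/16) + 832 = (-1*(-⅕) + (-13 + 4*(-⅕))²/16) + 832 = (⅕ + (-13 - ⅘)²/16) + 832 = (⅕ + (-69/5)²/16) + 832 = (⅕ + (1/16)*(4761/25)) + 832 = (⅕ + 4761/400) + 832 = 4841/400 + 832 = 337641/400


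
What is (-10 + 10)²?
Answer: 0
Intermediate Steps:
(-10 + 10)² = 0² = 0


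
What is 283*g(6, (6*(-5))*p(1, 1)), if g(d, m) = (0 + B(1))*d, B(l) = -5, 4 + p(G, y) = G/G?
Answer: -8490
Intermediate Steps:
p(G, y) = -3 (p(G, y) = -4 + G/G = -4 + 1 = -3)
g(d, m) = -5*d (g(d, m) = (0 - 5)*d = -5*d)
283*g(6, (6*(-5))*p(1, 1)) = 283*(-5*6) = 283*(-30) = -8490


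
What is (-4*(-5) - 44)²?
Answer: 576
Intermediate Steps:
(-4*(-5) - 44)² = (20 - 44)² = (-24)² = 576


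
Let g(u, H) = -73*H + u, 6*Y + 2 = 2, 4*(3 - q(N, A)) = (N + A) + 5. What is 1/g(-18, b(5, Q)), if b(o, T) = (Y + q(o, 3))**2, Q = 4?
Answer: -16/361 ≈ -0.044321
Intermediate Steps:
q(N, A) = 7/4 - A/4 - N/4 (q(N, A) = 3 - ((N + A) + 5)/4 = 3 - ((A + N) + 5)/4 = 3 - (5 + A + N)/4 = 3 + (-5/4 - A/4 - N/4) = 7/4 - A/4 - N/4)
Y = 0 (Y = -1/3 + (1/6)*2 = -1/3 + 1/3 = 0)
b(o, T) = (1 - o/4)**2 (b(o, T) = (0 + (7/4 - 1/4*3 - o/4))**2 = (0 + (7/4 - 3/4 - o/4))**2 = (0 + (1 - o/4))**2 = (1 - o/4)**2)
g(u, H) = u - 73*H
1/g(-18, b(5, Q)) = 1/(-18 - 73*(-4 + 5)**2/16) = 1/(-18 - 73*1**2/16) = 1/(-18 - 73/16) = 1/(-361/16) = -16/361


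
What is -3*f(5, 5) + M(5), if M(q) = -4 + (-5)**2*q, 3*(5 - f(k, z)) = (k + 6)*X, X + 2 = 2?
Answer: 106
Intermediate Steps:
X = 0 (X = -2 + 2 = 0)
f(k, z) = 5 (f(k, z) = 5 - (k + 6)*0/3 = 5 - (6 + k)*0/3 = 5 - 1/3*0 = 5 + 0 = 5)
M(q) = -4 + 25*q
-3*f(5, 5) + M(5) = -3*5 + (-4 + 25*5) = -15 + (-4 + 125) = -15 + 121 = 106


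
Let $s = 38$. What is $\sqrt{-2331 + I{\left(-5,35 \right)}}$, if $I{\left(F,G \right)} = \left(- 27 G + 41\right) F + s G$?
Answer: $3 \sqrt{391} \approx 59.321$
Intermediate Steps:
$I{\left(F,G \right)} = 38 G + F \left(41 - 27 G\right)$ ($I{\left(F,G \right)} = \left(- 27 G + 41\right) F + 38 G = \left(41 - 27 G\right) F + 38 G = F \left(41 - 27 G\right) + 38 G = 38 G + F \left(41 - 27 G\right)$)
$\sqrt{-2331 + I{\left(-5,35 \right)}} = \sqrt{-2331 + \left(38 \cdot 35 + 41 \left(-5\right) - \left(-135\right) 35\right)} = \sqrt{-2331 + \left(1330 - 205 + 4725\right)} = \sqrt{-2331 + 5850} = \sqrt{3519} = 3 \sqrt{391}$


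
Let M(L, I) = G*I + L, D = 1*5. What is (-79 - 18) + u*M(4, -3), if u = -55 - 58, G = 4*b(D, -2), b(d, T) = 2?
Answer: 2163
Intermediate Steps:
D = 5
G = 8 (G = 4*2 = 8)
M(L, I) = L + 8*I (M(L, I) = 8*I + L = L + 8*I)
u = -113
(-79 - 18) + u*M(4, -3) = (-79 - 18) - 113*(4 + 8*(-3)) = -97 - 113*(4 - 24) = -97 - 113*(-20) = -97 + 2260 = 2163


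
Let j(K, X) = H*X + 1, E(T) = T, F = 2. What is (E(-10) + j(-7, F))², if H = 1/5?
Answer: 1849/25 ≈ 73.960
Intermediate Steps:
H = ⅕ (H = 1*(⅕) = ⅕ ≈ 0.20000)
j(K, X) = 1 + X/5 (j(K, X) = X/5 + 1 = 1 + X/5)
(E(-10) + j(-7, F))² = (-10 + (1 + (⅕)*2))² = (-10 + (1 + ⅖))² = (-10 + 7/5)² = (-43/5)² = 1849/25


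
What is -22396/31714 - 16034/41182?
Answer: -357703587/326511487 ≈ -1.0955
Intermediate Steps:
-22396/31714 - 16034/41182 = -22396*1/31714 - 16034*1/41182 = -11198/15857 - 8017/20591 = -357703587/326511487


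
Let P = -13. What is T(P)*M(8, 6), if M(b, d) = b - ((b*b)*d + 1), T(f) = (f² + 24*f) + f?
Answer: 58812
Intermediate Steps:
T(f) = f² + 25*f
M(b, d) = -1 + b - d*b² (M(b, d) = b - (b²*d + 1) = b - (d*b² + 1) = b - (1 + d*b²) = b + (-1 - d*b²) = -1 + b - d*b²)
T(P)*M(8, 6) = (-13*(25 - 13))*(-1 + 8 - 1*6*8²) = (-13*12)*(-1 + 8 - 1*6*64) = -156*(-1 + 8 - 384) = -156*(-377) = 58812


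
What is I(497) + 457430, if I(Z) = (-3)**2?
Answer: 457439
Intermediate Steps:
I(Z) = 9
I(497) + 457430 = 9 + 457430 = 457439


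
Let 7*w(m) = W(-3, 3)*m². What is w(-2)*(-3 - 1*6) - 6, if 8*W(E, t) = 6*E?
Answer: 39/7 ≈ 5.5714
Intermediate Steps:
W(E, t) = 3*E/4 (W(E, t) = (6*E)/8 = 3*E/4)
w(m) = -9*m²/28 (w(m) = (((¾)*(-3))*m²)/7 = (-9*m²/4)/7 = -9*m²/28)
w(-2)*(-3 - 1*6) - 6 = (-9/28*(-2)²)*(-3 - 1*6) - 6 = (-9/28*4)*(-3 - 6) - 6 = -9/7*(-9) - 6 = 81/7 - 6 = 39/7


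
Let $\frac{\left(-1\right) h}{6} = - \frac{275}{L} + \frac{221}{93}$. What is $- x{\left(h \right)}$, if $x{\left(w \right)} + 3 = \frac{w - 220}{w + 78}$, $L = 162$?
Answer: $\frac{373180}{61877} \approx 6.031$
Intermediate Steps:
$h = - \frac{3409}{837}$ ($h = - 6 \left(- \frac{275}{162} + \frac{221}{93}\right) = \left(-6\right) \frac{3409}{5022} = - \frac{3409}{837} \approx -4.0729$)
$x{\left(w \right)} = -3 + \frac{-220 + w}{78 + w}$ ($x{\left(w \right)} = -3 + \frac{w - 220}{w + 78} = -3 + \frac{w - 220}{78 + w} = -3 + \frac{-220 + w}{78 + w}$)
$- x{\left(h \right)} = - \frac{2 \left(-227 - - \frac{3409}{837}\right)}{78 - \frac{3409}{837}} = - \frac{2 \left(-227 + \frac{3409}{837}\right)}{\frac{61877}{837}} = - \frac{2 \cdot 837 \left(-186590\right)}{61877 \cdot 837} = \left(-1\right) \left(- \frac{373180}{61877}\right) = \frac{373180}{61877}$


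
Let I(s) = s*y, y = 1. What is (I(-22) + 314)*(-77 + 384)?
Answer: 89644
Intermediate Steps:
I(s) = s (I(s) = s*1 = s)
(I(-22) + 314)*(-77 + 384) = (-22 + 314)*(-77 + 384) = 292*307 = 89644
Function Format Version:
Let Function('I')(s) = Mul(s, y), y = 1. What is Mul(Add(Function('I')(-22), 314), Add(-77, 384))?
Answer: 89644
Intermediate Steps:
Function('I')(s) = s (Function('I')(s) = Mul(s, 1) = s)
Mul(Add(Function('I')(-22), 314), Add(-77, 384)) = Mul(Add(-22, 314), Add(-77, 384)) = Mul(292, 307) = 89644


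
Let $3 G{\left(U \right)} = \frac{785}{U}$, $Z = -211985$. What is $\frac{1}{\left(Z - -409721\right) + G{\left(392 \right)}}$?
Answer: $\frac{1176}{232538321} \approx 5.0572 \cdot 10^{-6}$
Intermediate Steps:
$G{\left(U \right)} = \frac{785}{3 U}$ ($G{\left(U \right)} = \frac{785 \frac{1}{U}}{3} = \frac{785}{3 U}$)
$\frac{1}{\left(Z - -409721\right) + G{\left(392 \right)}} = \frac{1}{\left(-211985 - -409721\right) + \frac{785}{3 \cdot 392}} = \frac{1}{\left(-211985 + 409721\right) + \frac{785}{3} \cdot \frac{1}{392}} = \frac{1}{197736 + \frac{785}{1176}} = \frac{1}{\frac{232538321}{1176}} = \frac{1176}{232538321}$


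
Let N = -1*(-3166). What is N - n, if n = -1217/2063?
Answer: 6532675/2063 ≈ 3166.6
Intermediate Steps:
N = 3166
n = -1217/2063 (n = -1217*1/2063 = -1217/2063 ≈ -0.58992)
N - n = 3166 - 1*(-1217/2063) = 3166 + 1217/2063 = 6532675/2063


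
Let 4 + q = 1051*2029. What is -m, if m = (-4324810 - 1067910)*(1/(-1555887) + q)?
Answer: 17892452463600841280/1555887 ≈ 1.1500e+13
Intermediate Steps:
q = 2132475 (q = -4 + 1051*2029 = -4 + 2132479 = 2132475)
m = -17892452463600841280/1555887 (m = (-4324810 - 1067910)*(1/(-1555887) + 2132475) = -5392720*(-1/1555887 + 2132475) = -5392720*3317890130324/1555887 = -17892452463600841280/1555887 ≈ -1.1500e+13)
-m = -1*(-17892452463600841280/1555887) = 17892452463600841280/1555887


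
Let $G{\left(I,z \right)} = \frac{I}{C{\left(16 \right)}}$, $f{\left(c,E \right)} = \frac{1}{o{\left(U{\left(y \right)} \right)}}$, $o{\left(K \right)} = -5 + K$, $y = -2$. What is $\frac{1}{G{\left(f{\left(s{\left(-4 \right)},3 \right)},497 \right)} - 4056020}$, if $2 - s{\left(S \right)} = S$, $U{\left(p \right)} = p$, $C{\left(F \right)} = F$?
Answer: $- \frac{112}{454274241} \approx -2.4655 \cdot 10^{-7}$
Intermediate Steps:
$s{\left(S \right)} = 2 - S$
$f{\left(c,E \right)} = - \frac{1}{7}$ ($f{\left(c,E \right)} = \frac{1}{-5 - 2} = \frac{1}{-7} = - \frac{1}{7}$)
$G{\left(I,z \right)} = \frac{I}{16}$
$\frac{1}{G{\left(f{\left(s{\left(-4 \right)},3 \right)},497 \right)} - 4056020} = \frac{1}{\frac{1}{16} \left(- \frac{1}{7}\right) - 4056020} = \frac{1}{- \frac{1}{112} - 4056020} = \frac{1}{- \frac{454274241}{112}} = - \frac{112}{454274241}$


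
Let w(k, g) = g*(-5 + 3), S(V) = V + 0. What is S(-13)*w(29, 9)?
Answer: 234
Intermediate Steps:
S(V) = V
w(k, g) = -2*g (w(k, g) = g*(-2) = -2*g)
S(-13)*w(29, 9) = -(-26)*9 = -13*(-18) = 234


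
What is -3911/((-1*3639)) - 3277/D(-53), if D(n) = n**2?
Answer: -939004/10221951 ≈ -0.091861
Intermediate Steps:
-3911/((-1*3639)) - 3277/D(-53) = -3911/((-1*3639)) - 3277/((-53)**2) = -3911/(-3639) - 3277/2809 = -3911*(-1/3639) - 3277*1/2809 = 3911/3639 - 3277/2809 = -939004/10221951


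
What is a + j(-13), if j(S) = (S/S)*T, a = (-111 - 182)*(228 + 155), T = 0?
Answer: -112219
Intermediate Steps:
a = -112219 (a = -293*383 = -112219)
j(S) = 0 (j(S) = (S/S)*0 = 1*0 = 0)
a + j(-13) = -112219 + 0 = -112219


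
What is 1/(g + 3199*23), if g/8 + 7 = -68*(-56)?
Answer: 1/103985 ≈ 9.6168e-6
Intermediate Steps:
g = 30408 (g = -56 + 8*(-68*(-56)) = -56 + 8*3808 = -56 + 30464 = 30408)
1/(g + 3199*23) = 1/(30408 + 3199*23) = 1/(30408 + 73577) = 1/103985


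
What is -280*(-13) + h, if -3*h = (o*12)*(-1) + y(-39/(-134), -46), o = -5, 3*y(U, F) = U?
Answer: 1455227/402 ≈ 3620.0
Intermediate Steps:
y(U, F) = U/3
h = -8053/402 (h = -(-5*12*(-1) + (-39/(-134))/3)/3 = -(-60*(-1) + (-39*(-1/134))/3)/3 = -(60 + (⅓)*(39/134))/3 = -(60 + 13/134)/3 = -⅓*8053/134 = -8053/402 ≈ -20.032)
-280*(-13) + h = -280*(-13) - 8053/402 = 3640 - 8053/402 = 1455227/402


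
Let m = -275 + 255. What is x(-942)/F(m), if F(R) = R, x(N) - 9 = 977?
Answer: -493/10 ≈ -49.300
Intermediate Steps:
x(N) = 986 (x(N) = 9 + 977 = 986)
m = -20
x(-942)/F(m) = 986/(-20) = 986*(-1/20) = -493/10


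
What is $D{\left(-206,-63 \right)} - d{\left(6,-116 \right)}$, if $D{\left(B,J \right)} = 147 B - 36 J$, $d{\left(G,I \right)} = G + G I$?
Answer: $-27324$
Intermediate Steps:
$D{\left(B,J \right)} = - 36 J + 147 B$
$D{\left(-206,-63 \right)} - d{\left(6,-116 \right)} = \left(\left(-36\right) \left(-63\right) + 147 \left(-206\right)\right) - 6 \left(1 - 116\right) = \left(2268 - 30282\right) - 6 \left(-115\right) = -28014 - -690 = -28014 + 690 = -27324$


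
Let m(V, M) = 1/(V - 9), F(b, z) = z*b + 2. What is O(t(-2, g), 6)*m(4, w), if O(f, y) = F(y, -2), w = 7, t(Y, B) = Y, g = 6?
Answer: 2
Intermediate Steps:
F(b, z) = 2 + b*z (F(b, z) = b*z + 2 = 2 + b*z)
O(f, y) = 2 - 2*y (O(f, y) = 2 + y*(-2) = 2 - 2*y)
m(V, M) = 1/(-9 + V)
O(t(-2, g), 6)*m(4, w) = (2 - 2*6)/(-9 + 4) = (2 - 12)/(-5) = -10*(-⅕) = 2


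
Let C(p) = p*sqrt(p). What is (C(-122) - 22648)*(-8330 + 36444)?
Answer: -636725872 - 3429908*I*sqrt(122) ≈ -6.3673e+8 - 3.7885e+7*I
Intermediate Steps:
C(p) = p**(3/2)
(C(-122) - 22648)*(-8330 + 36444) = ((-122)**(3/2) - 22648)*(-8330 + 36444) = (-122*I*sqrt(122) - 22648)*28114 = (-22648 - 122*I*sqrt(122))*28114 = -636725872 - 3429908*I*sqrt(122)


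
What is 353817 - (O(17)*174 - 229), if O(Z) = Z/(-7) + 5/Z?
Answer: 42175670/119 ≈ 3.5442e+5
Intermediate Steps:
O(Z) = 5/Z - Z/7 (O(Z) = Z*(-1/7) + 5/Z = -Z/7 + 5/Z = 5/Z - Z/7)
353817 - (O(17)*174 - 229) = 353817 - ((5/17 - 1/7*17)*174 - 229) = 353817 - ((5*(1/17) - 17/7)*174 - 229) = 353817 - ((5/17 - 17/7)*174 - 229) = 353817 - (-254/119*174 - 229) = 353817 - (-44196/119 - 229) = 353817 - 1*(-71447/119) = 353817 + 71447/119 = 42175670/119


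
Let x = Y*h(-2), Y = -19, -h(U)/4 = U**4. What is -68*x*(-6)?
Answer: 496128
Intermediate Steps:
h(U) = -4*U**4
x = 1216 (x = -(-76)*(-2)**4 = -(-76)*16 = -19*(-64) = 1216)
-68*x*(-6) = -68*1216*(-6) = -82688*(-6) = 496128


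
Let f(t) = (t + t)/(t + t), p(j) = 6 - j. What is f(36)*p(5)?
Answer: 1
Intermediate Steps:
f(t) = 1 (f(t) = (2*t)/((2*t)) = (2*t)*(1/(2*t)) = 1)
f(36)*p(5) = 1*(6 - 1*5) = 1*(6 - 5) = 1*1 = 1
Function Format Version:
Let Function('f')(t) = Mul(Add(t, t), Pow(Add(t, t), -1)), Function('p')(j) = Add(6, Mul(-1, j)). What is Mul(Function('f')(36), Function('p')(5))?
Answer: 1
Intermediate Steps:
Function('f')(t) = 1 (Function('f')(t) = Mul(Mul(2, t), Pow(Mul(2, t), -1)) = Mul(Mul(2, t), Mul(Rational(1, 2), Pow(t, -1))) = 1)
Mul(Function('f')(36), Function('p')(5)) = Mul(1, Add(6, Mul(-1, 5))) = Mul(1, Add(6, -5)) = Mul(1, 1) = 1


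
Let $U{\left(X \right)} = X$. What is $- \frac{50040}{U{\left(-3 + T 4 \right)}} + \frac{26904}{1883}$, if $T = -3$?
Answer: $\frac{6308592}{1883} \approx 3350.3$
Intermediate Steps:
$- \frac{50040}{U{\left(-3 + T 4 \right)}} + \frac{26904}{1883} = - \frac{50040}{-3 - 12} + \frac{26904}{1883} = - \frac{50040}{-3 - 12} + 26904 \cdot \frac{1}{1883} = - \frac{50040}{-15} + \frac{26904}{1883} = \left(-50040\right) \left(- \frac{1}{15}\right) + \frac{26904}{1883} = 3336 + \frac{26904}{1883} = \frac{6308592}{1883}$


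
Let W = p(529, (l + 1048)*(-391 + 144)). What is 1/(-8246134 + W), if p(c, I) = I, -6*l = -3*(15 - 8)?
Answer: -2/17011709 ≈ -1.1757e-7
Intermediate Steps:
l = 7/2 (l = -(-1)*(15 - 8)/2 = -(-1)*7/2 = -⅙*(-21) = 7/2 ≈ 3.5000)
W = -519441/2 (W = (7/2 + 1048)*(-391 + 144) = (2103/2)*(-247) = -519441/2 ≈ -2.5972e+5)
1/(-8246134 + W) = 1/(-8246134 - 519441/2) = 1/(-17011709/2) = -2/17011709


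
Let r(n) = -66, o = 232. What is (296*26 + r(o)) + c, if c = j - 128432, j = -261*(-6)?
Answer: -119236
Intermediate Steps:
j = 1566
c = -126866 (c = 1566 - 128432 = -126866)
(296*26 + r(o)) + c = (296*26 - 66) - 126866 = (7696 - 66) - 126866 = 7630 - 126866 = -119236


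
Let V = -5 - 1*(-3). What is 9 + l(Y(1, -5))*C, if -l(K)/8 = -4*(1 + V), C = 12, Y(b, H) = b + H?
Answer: -375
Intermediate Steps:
V = -2 (V = -5 + 3 = -2)
Y(b, H) = H + b
l(K) = -32 (l(K) = -(-32)*(1 - 2) = -(-32)*(-1) = -8*4 = -32)
9 + l(Y(1, -5))*C = 9 - 32*12 = 9 - 384 = -375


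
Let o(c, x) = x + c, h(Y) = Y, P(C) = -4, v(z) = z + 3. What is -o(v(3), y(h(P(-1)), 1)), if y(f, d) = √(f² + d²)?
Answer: -6 - √17 ≈ -10.123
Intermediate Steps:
v(z) = 3 + z
y(f, d) = √(d² + f²)
o(c, x) = c + x
-o(v(3), y(h(P(-1)), 1)) = -((3 + 3) + √(1² + (-4)²)) = -(6 + √(1 + 16)) = -(6 + √17) = -6 - √17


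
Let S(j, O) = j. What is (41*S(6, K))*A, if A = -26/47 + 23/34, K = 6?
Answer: 24231/799 ≈ 30.327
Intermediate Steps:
A = 197/1598 (A = -26*1/47 + 23*(1/34) = -26/47 + 23/34 = 197/1598 ≈ 0.12328)
(41*S(6, K))*A = (41*6)*(197/1598) = 246*(197/1598) = 24231/799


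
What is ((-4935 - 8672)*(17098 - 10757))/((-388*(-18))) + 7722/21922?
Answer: -9749586539/789192 ≈ -12354.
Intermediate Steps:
((-4935 - 8672)*(17098 - 10757))/((-388*(-18))) + 7722/21922 = -13607*6341/6984 + 7722*(1/21922) = -86281987*1/6984 + 3861/10961 = -86281987/6984 + 3861/10961 = -9749586539/789192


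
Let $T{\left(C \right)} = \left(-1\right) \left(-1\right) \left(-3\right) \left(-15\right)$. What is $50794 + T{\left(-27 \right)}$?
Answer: $50839$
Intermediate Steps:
$T{\left(C \right)} = 45$ ($T{\left(C \right)} = 1 \left(-3\right) \left(-15\right) = \left(-3\right) \left(-15\right) = 45$)
$50794 + T{\left(-27 \right)} = 50794 + 45 = 50839$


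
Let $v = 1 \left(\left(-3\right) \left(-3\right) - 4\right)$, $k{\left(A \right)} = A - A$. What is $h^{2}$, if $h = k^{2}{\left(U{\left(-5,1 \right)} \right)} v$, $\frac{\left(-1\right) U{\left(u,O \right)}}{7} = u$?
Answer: $0$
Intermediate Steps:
$U{\left(u,O \right)} = - 7 u$
$k{\left(A \right)} = 0$
$v = 5$ ($v = 1 \left(9 - 4\right) = 1 \cdot 5 = 5$)
$h = 0$ ($h = 0^{2} \cdot 5 = 0 \cdot 5 = 0$)
$h^{2} = 0^{2} = 0$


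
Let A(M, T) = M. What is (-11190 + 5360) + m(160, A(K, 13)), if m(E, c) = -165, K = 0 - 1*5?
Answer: -5995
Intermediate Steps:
K = -5 (K = 0 - 5 = -5)
(-11190 + 5360) + m(160, A(K, 13)) = (-11190 + 5360) - 165 = -5830 - 165 = -5995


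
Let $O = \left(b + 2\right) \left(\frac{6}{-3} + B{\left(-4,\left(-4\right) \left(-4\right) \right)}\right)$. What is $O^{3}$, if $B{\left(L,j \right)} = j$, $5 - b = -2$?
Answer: $2000376$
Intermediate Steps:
$b = 7$ ($b = 5 - -2 = 5 + 2 = 7$)
$O = 126$ ($O = \left(7 + 2\right) \left(\frac{6}{-3} - -16\right) = 9 \left(6 \left(- \frac{1}{3}\right) + 16\right) = 9 \left(-2 + 16\right) = 9 \cdot 14 = 126$)
$O^{3} = 126^{3} = 2000376$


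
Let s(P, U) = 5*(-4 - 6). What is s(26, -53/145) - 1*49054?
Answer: -49104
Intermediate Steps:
s(P, U) = -50 (s(P, U) = 5*(-10) = -50)
s(26, -53/145) - 1*49054 = -50 - 1*49054 = -50 - 49054 = -49104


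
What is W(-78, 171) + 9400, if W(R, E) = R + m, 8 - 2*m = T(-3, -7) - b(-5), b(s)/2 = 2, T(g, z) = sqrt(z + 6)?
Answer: 9328 - I/2 ≈ 9328.0 - 0.5*I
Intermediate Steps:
T(g, z) = sqrt(6 + z)
b(s) = 4 (b(s) = 2*2 = 4)
m = 6 - I/2 (m = 4 - (sqrt(6 - 7) - 1*4)/2 = 4 - (sqrt(-1) - 4)/2 = 4 - (I - 4)/2 = 4 - (-4 + I)/2 = 4 + (2 - I/2) = 6 - I/2 ≈ 6.0 - 0.5*I)
W(R, E) = 6 + R - I/2 (W(R, E) = R + (6 - I/2) = 6 + R - I/2)
W(-78, 171) + 9400 = (6 - 78 - I/2) + 9400 = (-72 - I/2) + 9400 = 9328 - I/2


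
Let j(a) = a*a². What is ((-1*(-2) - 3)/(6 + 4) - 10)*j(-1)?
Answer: 101/10 ≈ 10.100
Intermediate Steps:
j(a) = a³
((-1*(-2) - 3)/(6 + 4) - 10)*j(-1) = ((-1*(-2) - 3)/(6 + 4) - 10)*(-1)³ = ((2 - 3)/10 - 10)*(-1) = (-1*⅒ - 10)*(-1) = (-⅒ - 10)*(-1) = -101/10*(-1) = 101/10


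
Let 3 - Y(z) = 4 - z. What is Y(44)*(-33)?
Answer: -1419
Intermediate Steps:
Y(z) = -1 + z (Y(z) = 3 - (4 - z) = 3 + (-4 + z) = -1 + z)
Y(44)*(-33) = (-1 + 44)*(-33) = 43*(-33) = -1419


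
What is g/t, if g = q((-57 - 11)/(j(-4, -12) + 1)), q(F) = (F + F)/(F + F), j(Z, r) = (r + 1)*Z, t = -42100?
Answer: -1/42100 ≈ -2.3753e-5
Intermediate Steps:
j(Z, r) = Z*(1 + r) (j(Z, r) = (1 + r)*Z = Z*(1 + r))
q(F) = 1 (q(F) = (2*F)/((2*F)) = (2*F)*(1/(2*F)) = 1)
g = 1
g/t = 1/(-42100) = 1*(-1/42100) = -1/42100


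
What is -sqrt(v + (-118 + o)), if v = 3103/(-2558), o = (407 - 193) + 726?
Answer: -sqrt(5370707734)/2558 ≈ -28.649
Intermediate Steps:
o = 940 (o = 214 + 726 = 940)
v = -3103/2558 (v = 3103*(-1/2558) = -3103/2558 ≈ -1.2131)
-sqrt(v + (-118 + o)) = -sqrt(-3103/2558 + (-118 + 940)) = -sqrt(-3103/2558 + 822) = -sqrt(2099573/2558) = -sqrt(5370707734)/2558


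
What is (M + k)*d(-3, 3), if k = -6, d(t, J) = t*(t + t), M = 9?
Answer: 54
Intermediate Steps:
d(t, J) = 2*t² (d(t, J) = t*(2*t) = 2*t²)
(M + k)*d(-3, 3) = (9 - 6)*(2*(-3)²) = 3*(2*9) = 3*18 = 54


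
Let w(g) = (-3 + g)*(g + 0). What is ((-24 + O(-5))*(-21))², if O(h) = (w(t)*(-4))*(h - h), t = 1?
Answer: 254016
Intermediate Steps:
w(g) = g*(-3 + g) (w(g) = (-3 + g)*g = g*(-3 + g))
O(h) = 0 (O(h) = ((1*(-3 + 1))*(-4))*(h - h) = ((1*(-2))*(-4))*0 = -2*(-4)*0 = 8*0 = 0)
((-24 + O(-5))*(-21))² = ((-24 + 0)*(-21))² = (-24*(-21))² = 504² = 254016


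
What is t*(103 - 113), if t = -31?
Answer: 310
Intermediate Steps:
t*(103 - 113) = -31*(103 - 113) = -31*(-10) = 310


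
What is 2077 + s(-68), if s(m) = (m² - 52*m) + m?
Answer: 10169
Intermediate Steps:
s(m) = m² - 51*m
2077 + s(-68) = 2077 - 68*(-51 - 68) = 2077 - 68*(-119) = 2077 + 8092 = 10169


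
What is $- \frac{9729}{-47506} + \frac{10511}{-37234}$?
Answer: $- \frac{34271495}{442209601} \approx -0.077501$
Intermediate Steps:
$- \frac{9729}{-47506} + \frac{10511}{-37234} = \left(-9729\right) \left(- \frac{1}{47506}\right) + 10511 \left(- \frac{1}{37234}\right) = \frac{9729}{47506} - \frac{10511}{37234} = - \frac{34271495}{442209601}$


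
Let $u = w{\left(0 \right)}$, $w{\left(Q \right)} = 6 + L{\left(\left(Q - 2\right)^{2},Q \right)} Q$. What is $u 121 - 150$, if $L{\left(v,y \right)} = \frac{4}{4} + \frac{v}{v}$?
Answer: $576$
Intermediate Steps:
$L{\left(v,y \right)} = 2$ ($L{\left(v,y \right)} = 4 \cdot \frac{1}{4} + 1 = 1 + 1 = 2$)
$w{\left(Q \right)} = 6 + 2 Q$
$u = 6$ ($u = 6 + 2 \cdot 0 = 6 + 0 = 6$)
$u 121 - 150 = 6 \cdot 121 - 150 = 726 - 150 = 576$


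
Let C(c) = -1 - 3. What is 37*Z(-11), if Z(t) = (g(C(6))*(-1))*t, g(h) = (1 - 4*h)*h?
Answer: -27676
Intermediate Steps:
C(c) = -4
g(h) = h*(1 - 4*h)
Z(t) = 68*t (Z(t) = (-4*(1 - 4*(-4))*(-1))*t = (-4*(1 + 16)*(-1))*t = (-4*17*(-1))*t = (-68*(-1))*t = 68*t)
37*Z(-11) = 37*(68*(-11)) = 37*(-748) = -27676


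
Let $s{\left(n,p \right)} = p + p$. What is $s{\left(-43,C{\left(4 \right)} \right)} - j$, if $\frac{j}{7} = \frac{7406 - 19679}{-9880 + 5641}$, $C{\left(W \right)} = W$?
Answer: $- \frac{17333}{1413} \approx -12.267$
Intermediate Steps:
$s{\left(n,p \right)} = 2 p$
$j = \frac{28637}{1413}$ ($j = 7 \frac{7406 - 19679}{-9880 + 5641} = 7 \left(- \frac{12273}{-4239}\right) = 7 \left(\left(-12273\right) \left(- \frac{1}{4239}\right)\right) = 7 \cdot \frac{4091}{1413} = \frac{28637}{1413} \approx 20.267$)
$s{\left(-43,C{\left(4 \right)} \right)} - j = 2 \cdot 4 - \frac{28637}{1413} = 8 - \frac{28637}{1413} = - \frac{17333}{1413}$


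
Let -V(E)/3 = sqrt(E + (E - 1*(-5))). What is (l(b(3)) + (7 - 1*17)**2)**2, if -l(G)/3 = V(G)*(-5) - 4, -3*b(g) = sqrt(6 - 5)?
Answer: 21319 - 3360*sqrt(39) ≈ 335.81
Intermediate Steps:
b(g) = -1/3 (b(g) = -sqrt(6 - 5)/3 = -sqrt(1)/3 = -1/3*1 = -1/3)
V(E) = -3*sqrt(5 + 2*E) (V(E) = -3*sqrt(E + (E - 1*(-5))) = -3*sqrt(E + (E + 5)) = -3*sqrt(E + (5 + E)) = -3*sqrt(5 + 2*E))
l(G) = 12 - 45*sqrt(5 + 2*G) (l(G) = -3*(-3*sqrt(5 + 2*G)*(-5) - 4) = -3*(15*sqrt(5 + 2*G) - 4) = -3*(-4 + 15*sqrt(5 + 2*G)) = 12 - 45*sqrt(5 + 2*G))
(l(b(3)) + (7 - 1*17)**2)**2 = ((12 - 45*sqrt(5 + 2*(-1/3))) + (7 - 1*17)**2)**2 = ((12 - 45*sqrt(5 - 2/3)) + (7 - 17)**2)**2 = ((12 - 15*sqrt(39)) + (-10)**2)**2 = ((12 - 15*sqrt(39)) + 100)**2 = (112 - 15*sqrt(39))**2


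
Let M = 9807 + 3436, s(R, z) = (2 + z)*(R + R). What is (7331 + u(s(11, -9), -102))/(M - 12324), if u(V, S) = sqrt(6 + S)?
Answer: 7331/919 + 4*I*sqrt(6)/919 ≈ 7.9771 + 0.010662*I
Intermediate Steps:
s(R, z) = 2*R*(2 + z) (s(R, z) = (2 + z)*(2*R) = 2*R*(2 + z))
M = 13243
(7331 + u(s(11, -9), -102))/(M - 12324) = (7331 + sqrt(6 - 102))/(13243 - 12324) = (7331 + sqrt(-96))/919 = (7331 + 4*I*sqrt(6))*(1/919) = 7331/919 + 4*I*sqrt(6)/919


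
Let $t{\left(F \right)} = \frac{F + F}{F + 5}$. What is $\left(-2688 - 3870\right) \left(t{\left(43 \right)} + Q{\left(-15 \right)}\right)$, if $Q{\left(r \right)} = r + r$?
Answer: $\frac{739961}{4} \approx 1.8499 \cdot 10^{5}$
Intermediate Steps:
$Q{\left(r \right)} = 2 r$
$t{\left(F \right)} = \frac{2 F}{5 + F}$
$\left(-2688 - 3870\right) \left(t{\left(43 \right)} + Q{\left(-15 \right)}\right) = \left(-2688 - 3870\right) \left(2 \cdot 43 \frac{1}{5 + 43} + 2 \left(-15\right)\right) = - 6558 \left(2 \cdot 43 \cdot \frac{1}{48} - 30\right) = - 6558 \left(\frac{43}{24} - 30\right) = \left(-6558\right) \left(- \frac{677}{24}\right) = \frac{739961}{4}$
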